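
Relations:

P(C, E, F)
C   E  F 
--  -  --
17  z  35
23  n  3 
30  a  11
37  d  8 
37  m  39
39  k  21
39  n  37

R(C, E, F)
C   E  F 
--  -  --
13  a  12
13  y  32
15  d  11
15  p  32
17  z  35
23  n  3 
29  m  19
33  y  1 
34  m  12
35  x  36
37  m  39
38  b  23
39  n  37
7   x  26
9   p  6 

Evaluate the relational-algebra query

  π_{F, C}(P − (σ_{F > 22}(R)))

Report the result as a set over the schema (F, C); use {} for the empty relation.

{(11, 30), (21, 39), (3, 23), (8, 37)}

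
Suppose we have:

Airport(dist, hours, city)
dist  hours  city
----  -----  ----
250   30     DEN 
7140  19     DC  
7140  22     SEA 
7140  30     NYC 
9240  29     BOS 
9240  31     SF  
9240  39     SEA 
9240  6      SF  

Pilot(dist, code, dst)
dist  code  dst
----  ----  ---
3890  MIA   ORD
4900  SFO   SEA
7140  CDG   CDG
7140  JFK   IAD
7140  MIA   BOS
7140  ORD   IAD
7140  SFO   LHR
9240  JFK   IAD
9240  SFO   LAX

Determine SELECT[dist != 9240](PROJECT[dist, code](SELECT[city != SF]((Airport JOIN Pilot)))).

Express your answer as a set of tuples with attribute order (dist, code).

Airport ⋈ Pilot (natural join on dist): {(7140, 19, DC, CDG, CDG), (7140, 19, DC, JFK, IAD), (7140, 19, DC, MIA, BOS), (7140, 19, DC, ORD, IAD), (7140, 19, DC, SFO, LHR), (7140, 22, SEA, CDG, CDG), (7140, 22, SEA, JFK, IAD), (7140, 22, SEA, MIA, BOS), (7140, 22, SEA, ORD, IAD), (7140, 22, SEA, SFO, LHR), (7140, 30, NYC, CDG, CDG), (7140, 30, NYC, JFK, IAD), (7140, 30, NYC, MIA, BOS), (7140, 30, NYC, ORD, IAD), (7140, 30, NYC, SFO, LHR), (9240, 29, BOS, JFK, IAD), (9240, 29, BOS, SFO, LAX), (9240, 31, SF, JFK, IAD), (9240, 31, SF, SFO, LAX), (9240, 39, SEA, JFK, IAD), (9240, 39, SEA, SFO, LAX), (9240, 6, SF, JFK, IAD), (9240, 6, SF, SFO, LAX)}
σ[city != SF]: keep tuples satisfying city != SF → {(7140, 19, DC, CDG, CDG), (7140, 19, DC, JFK, IAD), (7140, 19, DC, MIA, BOS), (7140, 19, DC, ORD, IAD), (7140, 19, DC, SFO, LHR), (7140, 22, SEA, CDG, CDG), (7140, 22, SEA, JFK, IAD), (7140, 22, SEA, MIA, BOS), (7140, 22, SEA, ORD, IAD), (7140, 22, SEA, SFO, LHR), (7140, 30, NYC, CDG, CDG), (7140, 30, NYC, JFK, IAD), (7140, 30, NYC, MIA, BOS), (7140, 30, NYC, ORD, IAD), (7140, 30, NYC, SFO, LHR), (9240, 29, BOS, JFK, IAD), (9240, 29, BOS, SFO, LAX), (9240, 39, SEA, JFK, IAD), (9240, 39, SEA, SFO, LAX)}
Projecting to dist, code (12 duplicate(s) eliminated): {(7140, CDG), (7140, JFK), (7140, MIA), (7140, ORD), (7140, SFO), (9240, JFK), (9240, SFO)}
σ[dist != 9240]: keep tuples satisfying dist != 9240 → {(7140, CDG), (7140, JFK), (7140, MIA), (7140, ORD), (7140, SFO)}

{(7140, CDG), (7140, JFK), (7140, MIA), (7140, ORD), (7140, SFO)}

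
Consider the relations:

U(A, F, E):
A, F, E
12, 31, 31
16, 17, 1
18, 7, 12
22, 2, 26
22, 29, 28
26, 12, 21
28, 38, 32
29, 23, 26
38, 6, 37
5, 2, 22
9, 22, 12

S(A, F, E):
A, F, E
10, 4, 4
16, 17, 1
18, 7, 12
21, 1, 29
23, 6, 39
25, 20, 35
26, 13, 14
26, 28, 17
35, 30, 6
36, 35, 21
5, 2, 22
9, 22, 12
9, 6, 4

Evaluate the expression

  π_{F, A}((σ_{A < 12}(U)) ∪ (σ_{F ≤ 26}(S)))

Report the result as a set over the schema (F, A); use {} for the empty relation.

{(1, 21), (13, 26), (17, 16), (2, 5), (20, 25), (22, 9), (4, 10), (6, 23), (6, 9), (7, 18)}

Filtering on A < 12 leaves {(5, 2, 22), (9, 22, 12)}.
Filtering on F ≤ 26 leaves {(10, 4, 4), (16, 17, 1), (18, 7, 12), (21, 1, 29), (23, 6, 39), (25, 20, 35), (26, 13, 14), (5, 2, 22), (9, 22, 12), (9, 6, 4)}.
Set union of the two operands is {(10, 4, 4), (16, 17, 1), (18, 7, 12), (21, 1, 29), (23, 6, 39), (25, 20, 35), (26, 13, 14), (5, 2, 22), (9, 22, 12), (9, 6, 4)}.
Projecting to F, A: {(1, 21), (13, 26), (17, 16), (2, 5), (20, 25), (22, 9), (4, 10), (6, 23), (6, 9), (7, 18)}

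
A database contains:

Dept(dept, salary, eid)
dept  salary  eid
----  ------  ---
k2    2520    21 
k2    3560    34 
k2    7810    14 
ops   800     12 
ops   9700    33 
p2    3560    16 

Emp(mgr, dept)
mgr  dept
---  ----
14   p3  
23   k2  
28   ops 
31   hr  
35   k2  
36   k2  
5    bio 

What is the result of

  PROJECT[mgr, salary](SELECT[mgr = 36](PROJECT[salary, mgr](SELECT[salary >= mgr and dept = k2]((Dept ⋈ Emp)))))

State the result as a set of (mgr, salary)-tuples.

{(36, 2520), (36, 3560), (36, 7810)}

Dept ⋈ Emp (natural join on dept): {(k2, 2520, 21, 23), (k2, 2520, 21, 35), (k2, 2520, 21, 36), (k2, 3560, 34, 23), (k2, 3560, 34, 35), (k2, 3560, 34, 36), (k2, 7810, 14, 23), (k2, 7810, 14, 35), (k2, 7810, 14, 36), (ops, 800, 12, 28), (ops, 9700, 33, 28)}
σ[salary >= mgr and dept = k2]: keep tuples satisfying salary >= mgr and dept = k2 → {(k2, 2520, 21, 23), (k2, 2520, 21, 35), (k2, 2520, 21, 36), (k2, 3560, 34, 23), (k2, 3560, 34, 35), (k2, 3560, 34, 36), (k2, 7810, 14, 23), (k2, 7810, 14, 35), (k2, 7810, 14, 36)}
Keep only column(s) salary, mgr: {(2520, 23), (2520, 35), (2520, 36), (3560, 23), (3560, 35), (3560, 36), (7810, 23), (7810, 35), (7810, 36)}
σ[mgr = 36]: keep tuples satisfying mgr = 36 → {(2520, 36), (3560, 36), (7810, 36)}
Keep only column(s) mgr, salary: {(36, 2520), (36, 3560), (36, 7810)}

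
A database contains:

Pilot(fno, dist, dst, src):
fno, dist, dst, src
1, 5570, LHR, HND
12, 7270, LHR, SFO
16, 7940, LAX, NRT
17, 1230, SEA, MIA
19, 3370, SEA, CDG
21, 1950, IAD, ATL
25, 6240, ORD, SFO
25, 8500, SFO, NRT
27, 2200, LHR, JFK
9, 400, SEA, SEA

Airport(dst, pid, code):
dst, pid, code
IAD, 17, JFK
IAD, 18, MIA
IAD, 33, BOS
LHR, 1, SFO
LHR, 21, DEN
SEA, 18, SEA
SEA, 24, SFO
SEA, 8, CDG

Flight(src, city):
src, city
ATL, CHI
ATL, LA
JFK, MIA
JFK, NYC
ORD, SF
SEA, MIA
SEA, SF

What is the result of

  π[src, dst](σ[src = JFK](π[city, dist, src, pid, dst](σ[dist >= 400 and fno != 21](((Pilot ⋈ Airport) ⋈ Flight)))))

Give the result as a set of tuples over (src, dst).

Joining Pilot and Airport on dst yields {(1, 5570, LHR, HND, 1, SFO), (1, 5570, LHR, HND, 21, DEN), (12, 7270, LHR, SFO, 1, SFO), (12, 7270, LHR, SFO, 21, DEN), (17, 1230, SEA, MIA, 18, SEA), (17, 1230, SEA, MIA, 24, SFO), (17, 1230, SEA, MIA, 8, CDG), (19, 3370, SEA, CDG, 18, SEA), (19, 3370, SEA, CDG, 24, SFO), (19, 3370, SEA, CDG, 8, CDG), (21, 1950, IAD, ATL, 17, JFK), (21, 1950, IAD, ATL, 18, MIA), (21, 1950, IAD, ATL, 33, BOS), (27, 2200, LHR, JFK, 1, SFO), (27, 2200, LHR, JFK, 21, DEN), (9, 400, SEA, SEA, 18, SEA), (9, 400, SEA, SEA, 24, SFO), (9, 400, SEA, SEA, 8, CDG)}.
Joining (Pilot ⋈ Airport) and Flight on src yields {(21, 1950, IAD, ATL, 17, JFK, CHI), (21, 1950, IAD, ATL, 17, JFK, LA), (21, 1950, IAD, ATL, 18, MIA, CHI), (21, 1950, IAD, ATL, 18, MIA, LA), (21, 1950, IAD, ATL, 33, BOS, CHI), (21, 1950, IAD, ATL, 33, BOS, LA), (27, 2200, LHR, JFK, 1, SFO, MIA), (27, 2200, LHR, JFK, 1, SFO, NYC), (27, 2200, LHR, JFK, 21, DEN, MIA), (27, 2200, LHR, JFK, 21, DEN, NYC), (9, 400, SEA, SEA, 18, SEA, MIA), (9, 400, SEA, SEA, 18, SEA, SF), (9, 400, SEA, SEA, 24, SFO, MIA), (9, 400, SEA, SEA, 24, SFO, SF), (9, 400, SEA, SEA, 8, CDG, MIA), (9, 400, SEA, SEA, 8, CDG, SF)}.
σ[dist >= 400 and fno != 21]: keep tuples satisfying dist >= 400 and fno != 21 → {(27, 2200, LHR, JFK, 1, SFO, MIA), (27, 2200, LHR, JFK, 1, SFO, NYC), (27, 2200, LHR, JFK, 21, DEN, MIA), (27, 2200, LHR, JFK, 21, DEN, NYC), (9, 400, SEA, SEA, 18, SEA, MIA), (9, 400, SEA, SEA, 18, SEA, SF), (9, 400, SEA, SEA, 24, SFO, MIA), (9, 400, SEA, SEA, 24, SFO, SF), (9, 400, SEA, SEA, 8, CDG, MIA), (9, 400, SEA, SEA, 8, CDG, SF)}
Keep only column(s) city, dist, src, pid, dst: {(MIA, 2200, JFK, 1, LHR), (MIA, 2200, JFK, 21, LHR), (MIA, 400, SEA, 18, SEA), (MIA, 400, SEA, 24, SEA), (MIA, 400, SEA, 8, SEA), (NYC, 2200, JFK, 1, LHR), (NYC, 2200, JFK, 21, LHR), (SF, 400, SEA, 18, SEA), (SF, 400, SEA, 24, SEA), (SF, 400, SEA, 8, SEA)}
σ[src = JFK]: keep tuples satisfying src = JFK → {(MIA, 2200, JFK, 1, LHR), (MIA, 2200, JFK, 21, LHR), (NYC, 2200, JFK, 1, LHR), (NYC, 2200, JFK, 21, LHR)}
Keep only column(s) src, dst (3 duplicate(s) eliminated): {(JFK, LHR)}

{(JFK, LHR)}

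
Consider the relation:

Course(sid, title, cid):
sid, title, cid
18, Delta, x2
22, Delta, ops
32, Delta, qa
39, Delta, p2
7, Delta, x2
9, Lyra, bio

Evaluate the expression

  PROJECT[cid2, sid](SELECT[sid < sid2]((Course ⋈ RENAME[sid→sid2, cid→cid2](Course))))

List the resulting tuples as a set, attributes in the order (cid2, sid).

{(ops, 18), (ops, 7), (p2, 18), (p2, 22), (p2, 32), (p2, 7), (qa, 18), (qa, 22), (qa, 7), (x2, 7)}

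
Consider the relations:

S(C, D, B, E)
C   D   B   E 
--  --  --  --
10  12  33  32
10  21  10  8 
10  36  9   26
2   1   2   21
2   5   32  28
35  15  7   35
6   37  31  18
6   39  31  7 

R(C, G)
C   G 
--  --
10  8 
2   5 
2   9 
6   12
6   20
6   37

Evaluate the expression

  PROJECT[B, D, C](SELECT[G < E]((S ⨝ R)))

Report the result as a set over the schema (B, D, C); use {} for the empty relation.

{(2, 1, 2), (31, 37, 6), (32, 5, 2), (33, 12, 10), (9, 36, 10)}

Natural join on C: {(10, 12, 33, 32, 8), (10, 21, 10, 8, 8), (10, 36, 9, 26, 8), (2, 1, 2, 21, 5), (2, 1, 2, 21, 9), (2, 5, 32, 28, 5), (2, 5, 32, 28, 9), (6, 37, 31, 18, 12), (6, 37, 31, 18, 20), (6, 37, 31, 18, 37), (6, 39, 31, 7, 12), (6, 39, 31, 7, 20), (6, 39, 31, 7, 37)}
Selection G < E: {(10, 12, 33, 32, 8), (10, 36, 9, 26, 8), (2, 1, 2, 21, 5), (2, 1, 2, 21, 9), (2, 5, 32, 28, 5), (2, 5, 32, 28, 9), (6, 37, 31, 18, 12)}
π_{B, D, C} gives {(2, 1, 2), (31, 37, 6), (32, 5, 2), (33, 12, 10), (9, 36, 10)} (2 duplicate(s) eliminated).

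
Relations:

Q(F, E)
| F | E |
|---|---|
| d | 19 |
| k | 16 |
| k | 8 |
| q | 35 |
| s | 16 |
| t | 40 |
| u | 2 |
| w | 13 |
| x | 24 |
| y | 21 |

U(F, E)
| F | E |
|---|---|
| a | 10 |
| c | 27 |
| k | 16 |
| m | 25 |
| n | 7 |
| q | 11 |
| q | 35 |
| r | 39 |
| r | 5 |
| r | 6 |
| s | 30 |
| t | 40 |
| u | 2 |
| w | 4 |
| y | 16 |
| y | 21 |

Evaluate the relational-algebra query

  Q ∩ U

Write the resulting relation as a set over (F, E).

{(k, 16), (q, 35), (t, 40), (u, 2), (y, 21)}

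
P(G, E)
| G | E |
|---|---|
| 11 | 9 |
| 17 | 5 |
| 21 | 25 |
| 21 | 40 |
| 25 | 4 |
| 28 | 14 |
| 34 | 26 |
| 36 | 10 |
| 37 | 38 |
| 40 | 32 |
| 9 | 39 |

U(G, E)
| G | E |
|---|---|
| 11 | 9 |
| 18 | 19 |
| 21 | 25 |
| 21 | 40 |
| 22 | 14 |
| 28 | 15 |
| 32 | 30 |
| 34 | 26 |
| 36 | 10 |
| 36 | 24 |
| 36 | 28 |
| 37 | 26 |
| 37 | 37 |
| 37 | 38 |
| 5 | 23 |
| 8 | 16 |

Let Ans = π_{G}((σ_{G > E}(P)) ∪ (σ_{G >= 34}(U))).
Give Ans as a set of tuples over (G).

Filtering on G > E leaves {(11, 9), (17, 5), (25, 4), (28, 14), (34, 26), (36, 10), (40, 32)}.
Filtering on G >= 34 leaves {(34, 26), (36, 10), (36, 24), (36, 28), (37, 26), (37, 37), (37, 38)}.
Taking the union: {(11, 9), (17, 5), (25, 4), (28, 14), (34, 26), (36, 10), (36, 24), (36, 28), (37, 26), (37, 37), (37, 38), (40, 32)}
π[G]: project onto (G) (4 duplicate(s) eliminated) → {11, 17, 25, 28, 34, 36, 37, 40}

{11, 17, 25, 28, 34, 36, 37, 40}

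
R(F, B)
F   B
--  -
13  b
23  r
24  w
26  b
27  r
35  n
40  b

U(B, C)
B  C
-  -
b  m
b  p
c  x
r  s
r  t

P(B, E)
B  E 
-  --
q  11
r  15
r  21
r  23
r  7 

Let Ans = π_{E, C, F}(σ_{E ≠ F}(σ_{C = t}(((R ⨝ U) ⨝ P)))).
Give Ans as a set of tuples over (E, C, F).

Natural join on B: {(13, b, m), (13, b, p), (23, r, s), (23, r, t), (26, b, m), (26, b, p), (27, r, s), (27, r, t), (40, b, m), (40, b, p)}
Natural join on B: {(23, r, s, 15), (23, r, s, 21), (23, r, s, 23), (23, r, s, 7), (23, r, t, 15), (23, r, t, 21), (23, r, t, 23), (23, r, t, 7), (27, r, s, 15), (27, r, s, 21), (27, r, s, 23), (27, r, s, 7), (27, r, t, 15), (27, r, t, 21), (27, r, t, 23), (27, r, t, 7)}
Apply σ_{C = t}; surviving tuples: {(23, r, t, 15), (23, r, t, 21), (23, r, t, 23), (23, r, t, 7), (27, r, t, 15), (27, r, t, 21), (27, r, t, 23), (27, r, t, 7)}
Apply σ_{E ≠ F}; surviving tuples: {(23, r, t, 15), (23, r, t, 21), (23, r, t, 7), (27, r, t, 15), (27, r, t, 21), (27, r, t, 23), (27, r, t, 7)}
π_{E, C, F} gives {(15, t, 23), (15, t, 27), (21, t, 23), (21, t, 27), (23, t, 27), (7, t, 23), (7, t, 27)}.

{(15, t, 23), (15, t, 27), (21, t, 23), (21, t, 27), (23, t, 27), (7, t, 23), (7, t, 27)}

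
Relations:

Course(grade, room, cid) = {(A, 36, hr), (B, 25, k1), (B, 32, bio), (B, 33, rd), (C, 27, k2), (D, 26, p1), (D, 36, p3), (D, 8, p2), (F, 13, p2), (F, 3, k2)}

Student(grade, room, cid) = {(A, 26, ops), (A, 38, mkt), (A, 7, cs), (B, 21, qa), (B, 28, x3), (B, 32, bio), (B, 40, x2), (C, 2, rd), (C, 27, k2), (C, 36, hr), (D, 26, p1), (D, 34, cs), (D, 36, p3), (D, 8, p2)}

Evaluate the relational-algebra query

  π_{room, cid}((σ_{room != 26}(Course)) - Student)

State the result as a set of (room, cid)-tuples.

{(13, p2), (25, k1), (3, k2), (33, rd), (36, hr)}

σ[room != 26]: keep tuples satisfying room != 26 → {(A, 36, hr), (B, 25, k1), (B, 32, bio), (B, 33, rd), (C, 27, k2), (D, 36, p3), (D, 8, p2), (F, 13, p2), (F, 3, k2)}
Taking the difference: {(A, 36, hr), (B, 25, k1), (B, 33, rd), (F, 13, p2), (F, 3, k2)}
Projecting to room, cid: {(13, p2), (25, k1), (3, k2), (33, rd), (36, hr)}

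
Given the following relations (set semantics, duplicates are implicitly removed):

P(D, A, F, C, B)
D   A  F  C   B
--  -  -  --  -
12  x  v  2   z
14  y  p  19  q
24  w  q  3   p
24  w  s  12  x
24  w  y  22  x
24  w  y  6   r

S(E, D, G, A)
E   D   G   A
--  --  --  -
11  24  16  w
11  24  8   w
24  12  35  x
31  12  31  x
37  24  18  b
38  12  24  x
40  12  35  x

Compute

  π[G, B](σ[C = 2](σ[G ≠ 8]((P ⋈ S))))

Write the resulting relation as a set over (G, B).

{(24, z), (31, z), (35, z)}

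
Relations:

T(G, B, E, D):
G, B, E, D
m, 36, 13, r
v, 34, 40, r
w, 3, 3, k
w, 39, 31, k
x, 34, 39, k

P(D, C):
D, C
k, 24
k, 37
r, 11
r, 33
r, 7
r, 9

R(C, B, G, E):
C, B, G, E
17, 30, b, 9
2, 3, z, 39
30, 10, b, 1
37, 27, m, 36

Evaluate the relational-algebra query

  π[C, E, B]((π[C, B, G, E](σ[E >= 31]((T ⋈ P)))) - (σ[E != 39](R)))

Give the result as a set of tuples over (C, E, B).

{(11, 40, 34), (24, 31, 39), (24, 39, 34), (33, 40, 34), (37, 31, 39), (37, 39, 34), (7, 40, 34), (9, 40, 34)}

Joining T and P on D yields {(m, 36, 13, r, 11), (m, 36, 13, r, 33), (m, 36, 13, r, 7), (m, 36, 13, r, 9), (v, 34, 40, r, 11), (v, 34, 40, r, 33), (v, 34, 40, r, 7), (v, 34, 40, r, 9), (w, 3, 3, k, 24), (w, 3, 3, k, 37), (w, 39, 31, k, 24), (w, 39, 31, k, 37), (x, 34, 39, k, 24), (x, 34, 39, k, 37)}.
σ[E >= 31]: keep tuples satisfying E >= 31 → {(v, 34, 40, r, 11), (v, 34, 40, r, 33), (v, 34, 40, r, 7), (v, 34, 40, r, 9), (w, 39, 31, k, 24), (w, 39, 31, k, 37), (x, 34, 39, k, 24), (x, 34, 39, k, 37)}
π[C, B, G, E]: project onto (C, B, G, E) → {(11, 34, v, 40), (24, 34, x, 39), (24, 39, w, 31), (33, 34, v, 40), (37, 34, x, 39), (37, 39, w, 31), (7, 34, v, 40), (9, 34, v, 40)}
σ[E != 39]: keep tuples satisfying E != 39 → {(17, 30, b, 9), (30, 10, b, 1), (37, 27, m, 36)}
Taking the difference: {(11, 34, v, 40), (24, 34, x, 39), (24, 39, w, 31), (33, 34, v, 40), (37, 34, x, 39), (37, 39, w, 31), (7, 34, v, 40), (9, 34, v, 40)}
π[C, E, B]: project onto (C, E, B) → {(11, 40, 34), (24, 31, 39), (24, 39, 34), (33, 40, 34), (37, 31, 39), (37, 39, 34), (7, 40, 34), (9, 40, 34)}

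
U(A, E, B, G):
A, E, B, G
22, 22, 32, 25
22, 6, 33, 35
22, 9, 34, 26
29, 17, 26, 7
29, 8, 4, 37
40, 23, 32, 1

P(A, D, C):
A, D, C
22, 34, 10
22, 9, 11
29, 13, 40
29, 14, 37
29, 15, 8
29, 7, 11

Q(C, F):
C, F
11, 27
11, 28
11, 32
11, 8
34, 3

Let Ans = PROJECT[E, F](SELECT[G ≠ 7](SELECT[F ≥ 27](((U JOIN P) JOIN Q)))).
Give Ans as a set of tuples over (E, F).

Natural join on A: {(22, 22, 32, 25, 34, 10), (22, 22, 32, 25, 9, 11), (22, 6, 33, 35, 34, 10), (22, 6, 33, 35, 9, 11), (22, 9, 34, 26, 34, 10), (22, 9, 34, 26, 9, 11), (29, 17, 26, 7, 13, 40), (29, 17, 26, 7, 14, 37), (29, 17, 26, 7, 15, 8), (29, 17, 26, 7, 7, 11), (29, 8, 4, 37, 13, 40), (29, 8, 4, 37, 14, 37), (29, 8, 4, 37, 15, 8), (29, 8, 4, 37, 7, 11)}
Natural join on C: {(22, 22, 32, 25, 9, 11, 27), (22, 22, 32, 25, 9, 11, 28), (22, 22, 32, 25, 9, 11, 32), (22, 22, 32, 25, 9, 11, 8), (22, 6, 33, 35, 9, 11, 27), (22, 6, 33, 35, 9, 11, 28), (22, 6, 33, 35, 9, 11, 32), (22, 6, 33, 35, 9, 11, 8), (22, 9, 34, 26, 9, 11, 27), (22, 9, 34, 26, 9, 11, 28), (22, 9, 34, 26, 9, 11, 32), (22, 9, 34, 26, 9, 11, 8), (29, 17, 26, 7, 7, 11, 27), (29, 17, 26, 7, 7, 11, 28), (29, 17, 26, 7, 7, 11, 32), (29, 17, 26, 7, 7, 11, 8), (29, 8, 4, 37, 7, 11, 27), (29, 8, 4, 37, 7, 11, 28), (29, 8, 4, 37, 7, 11, 32), (29, 8, 4, 37, 7, 11, 8)}
Selection F ≥ 27: {(22, 22, 32, 25, 9, 11, 27), (22, 22, 32, 25, 9, 11, 28), (22, 22, 32, 25, 9, 11, 32), (22, 6, 33, 35, 9, 11, 27), (22, 6, 33, 35, 9, 11, 28), (22, 6, 33, 35, 9, 11, 32), (22, 9, 34, 26, 9, 11, 27), (22, 9, 34, 26, 9, 11, 28), (22, 9, 34, 26, 9, 11, 32), (29, 17, 26, 7, 7, 11, 27), (29, 17, 26, 7, 7, 11, 28), (29, 17, 26, 7, 7, 11, 32), (29, 8, 4, 37, 7, 11, 27), (29, 8, 4, 37, 7, 11, 28), (29, 8, 4, 37, 7, 11, 32)}
Selection G ≠ 7: {(22, 22, 32, 25, 9, 11, 27), (22, 22, 32, 25, 9, 11, 28), (22, 22, 32, 25, 9, 11, 32), (22, 6, 33, 35, 9, 11, 27), (22, 6, 33, 35, 9, 11, 28), (22, 6, 33, 35, 9, 11, 32), (22, 9, 34, 26, 9, 11, 27), (22, 9, 34, 26, 9, 11, 28), (22, 9, 34, 26, 9, 11, 32), (29, 8, 4, 37, 7, 11, 27), (29, 8, 4, 37, 7, 11, 28), (29, 8, 4, 37, 7, 11, 32)}
Keep only column(s) E, F: {(22, 27), (22, 28), (22, 32), (6, 27), (6, 28), (6, 32), (8, 27), (8, 28), (8, 32), (9, 27), (9, 28), (9, 32)}

{(22, 27), (22, 28), (22, 32), (6, 27), (6, 28), (6, 32), (8, 27), (8, 28), (8, 32), (9, 27), (9, 28), (9, 32)}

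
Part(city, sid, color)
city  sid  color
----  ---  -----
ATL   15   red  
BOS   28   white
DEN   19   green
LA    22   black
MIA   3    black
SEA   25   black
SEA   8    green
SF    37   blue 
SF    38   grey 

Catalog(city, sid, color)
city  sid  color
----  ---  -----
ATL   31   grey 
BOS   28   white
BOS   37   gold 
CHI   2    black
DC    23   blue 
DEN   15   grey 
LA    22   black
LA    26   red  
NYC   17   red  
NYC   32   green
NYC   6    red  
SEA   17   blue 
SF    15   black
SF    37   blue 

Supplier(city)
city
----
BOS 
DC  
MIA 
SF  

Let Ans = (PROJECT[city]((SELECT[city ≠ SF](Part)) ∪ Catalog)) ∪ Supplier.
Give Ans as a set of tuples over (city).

{ATL, BOS, CHI, DC, DEN, LA, MIA, NYC, SEA, SF}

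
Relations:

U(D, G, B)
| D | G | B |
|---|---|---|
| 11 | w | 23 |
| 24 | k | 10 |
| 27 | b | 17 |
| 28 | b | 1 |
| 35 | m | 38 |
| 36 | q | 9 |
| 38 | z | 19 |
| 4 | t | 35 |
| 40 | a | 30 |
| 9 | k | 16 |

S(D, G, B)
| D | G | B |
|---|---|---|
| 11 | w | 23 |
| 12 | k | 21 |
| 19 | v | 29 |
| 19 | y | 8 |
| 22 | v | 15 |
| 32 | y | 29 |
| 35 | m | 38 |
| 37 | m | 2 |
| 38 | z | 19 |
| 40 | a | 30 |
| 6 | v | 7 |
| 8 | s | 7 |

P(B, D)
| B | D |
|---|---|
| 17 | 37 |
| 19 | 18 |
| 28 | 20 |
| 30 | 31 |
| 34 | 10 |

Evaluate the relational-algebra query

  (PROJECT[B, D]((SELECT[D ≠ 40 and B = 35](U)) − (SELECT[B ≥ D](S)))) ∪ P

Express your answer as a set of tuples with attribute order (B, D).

σ[D ≠ 40 and B = 35]: keep tuples satisfying D ≠ 40 and B = 35 → {(4, t, 35)}
σ[B ≥ D]: keep tuples satisfying B ≥ D → {(11, w, 23), (12, k, 21), (19, v, 29), (35, m, 38), (6, v, 7)}
Taking the difference: {(4, t, 35)}
π[B, D]: project onto (B, D) → {(35, 4)}
Taking the union: {(17, 37), (19, 18), (28, 20), (30, 31), (34, 10), (35, 4)}

{(17, 37), (19, 18), (28, 20), (30, 31), (34, 10), (35, 4)}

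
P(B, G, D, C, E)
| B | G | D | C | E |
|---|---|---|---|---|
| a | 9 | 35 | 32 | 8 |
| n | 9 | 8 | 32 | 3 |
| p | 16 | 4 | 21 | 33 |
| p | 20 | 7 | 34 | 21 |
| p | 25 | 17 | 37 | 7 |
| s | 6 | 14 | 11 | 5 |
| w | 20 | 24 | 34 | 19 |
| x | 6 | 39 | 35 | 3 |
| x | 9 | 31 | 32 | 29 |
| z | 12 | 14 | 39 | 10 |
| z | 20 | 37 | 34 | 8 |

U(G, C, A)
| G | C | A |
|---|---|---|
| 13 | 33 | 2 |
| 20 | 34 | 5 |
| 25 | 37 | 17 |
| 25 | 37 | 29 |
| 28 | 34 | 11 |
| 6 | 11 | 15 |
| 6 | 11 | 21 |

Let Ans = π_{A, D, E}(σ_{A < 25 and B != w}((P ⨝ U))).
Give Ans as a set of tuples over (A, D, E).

{(15, 14, 5), (17, 17, 7), (21, 14, 5), (5, 37, 8), (5, 7, 21)}

P ⋈ U (natural join on G, C): {(p, 20, 7, 34, 21, 5), (p, 25, 17, 37, 7, 17), (p, 25, 17, 37, 7, 29), (s, 6, 14, 11, 5, 15), (s, 6, 14, 11, 5, 21), (w, 20, 24, 34, 19, 5), (z, 20, 37, 34, 8, 5)}
Selection A < 25 and B != w: {(p, 20, 7, 34, 21, 5), (p, 25, 17, 37, 7, 17), (s, 6, 14, 11, 5, 15), (s, 6, 14, 11, 5, 21), (z, 20, 37, 34, 8, 5)}
Projecting to A, D, E: {(15, 14, 5), (17, 17, 7), (21, 14, 5), (5, 37, 8), (5, 7, 21)}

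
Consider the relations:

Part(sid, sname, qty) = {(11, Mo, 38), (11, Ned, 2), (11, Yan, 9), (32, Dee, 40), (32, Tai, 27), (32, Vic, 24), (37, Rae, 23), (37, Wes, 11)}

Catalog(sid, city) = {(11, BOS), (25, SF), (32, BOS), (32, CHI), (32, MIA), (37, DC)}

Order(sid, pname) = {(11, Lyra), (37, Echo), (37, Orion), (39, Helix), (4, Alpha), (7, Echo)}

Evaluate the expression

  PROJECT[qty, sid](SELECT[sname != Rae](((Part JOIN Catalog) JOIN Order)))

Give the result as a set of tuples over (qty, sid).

{(11, 37), (2, 11), (38, 11), (9, 11)}

Joining Part and Catalog on sid yields {(11, Mo, 38, BOS), (11, Ned, 2, BOS), (11, Yan, 9, BOS), (32, Dee, 40, BOS), (32, Dee, 40, CHI), (32, Dee, 40, MIA), (32, Tai, 27, BOS), (32, Tai, 27, CHI), (32, Tai, 27, MIA), (32, Vic, 24, BOS), (32, Vic, 24, CHI), (32, Vic, 24, MIA), (37, Rae, 23, DC), (37, Wes, 11, DC)}.
Joining (Part JOIN Catalog) and Order on sid yields {(11, Mo, 38, BOS, Lyra), (11, Ned, 2, BOS, Lyra), (11, Yan, 9, BOS, Lyra), (37, Rae, 23, DC, Echo), (37, Rae, 23, DC, Orion), (37, Wes, 11, DC, Echo), (37, Wes, 11, DC, Orion)}.
σ[sname != Rae]: keep tuples satisfying sname != Rae → {(11, Mo, 38, BOS, Lyra), (11, Ned, 2, BOS, Lyra), (11, Yan, 9, BOS, Lyra), (37, Wes, 11, DC, Echo), (37, Wes, 11, DC, Orion)}
π_{qty, sid} gives {(11, 37), (2, 11), (38, 11), (9, 11)} (1 duplicate(s) eliminated).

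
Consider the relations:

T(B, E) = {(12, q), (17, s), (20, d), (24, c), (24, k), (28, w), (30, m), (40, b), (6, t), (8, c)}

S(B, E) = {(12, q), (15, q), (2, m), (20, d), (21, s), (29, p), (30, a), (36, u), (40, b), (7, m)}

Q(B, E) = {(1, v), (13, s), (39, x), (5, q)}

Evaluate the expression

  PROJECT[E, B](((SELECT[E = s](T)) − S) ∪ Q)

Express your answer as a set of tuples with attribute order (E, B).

{(q, 5), (s, 13), (s, 17), (v, 1), (x, 39)}

Apply σ_{E = s}; surviving tuples: {(17, s)}
Set difference of the two operands is {(17, s)}.
Set union of the two operands is {(1, v), (13, s), (17, s), (39, x), (5, q)}.
π[E, B]: project onto (E, B) → {(q, 5), (s, 13), (s, 17), (v, 1), (x, 39)}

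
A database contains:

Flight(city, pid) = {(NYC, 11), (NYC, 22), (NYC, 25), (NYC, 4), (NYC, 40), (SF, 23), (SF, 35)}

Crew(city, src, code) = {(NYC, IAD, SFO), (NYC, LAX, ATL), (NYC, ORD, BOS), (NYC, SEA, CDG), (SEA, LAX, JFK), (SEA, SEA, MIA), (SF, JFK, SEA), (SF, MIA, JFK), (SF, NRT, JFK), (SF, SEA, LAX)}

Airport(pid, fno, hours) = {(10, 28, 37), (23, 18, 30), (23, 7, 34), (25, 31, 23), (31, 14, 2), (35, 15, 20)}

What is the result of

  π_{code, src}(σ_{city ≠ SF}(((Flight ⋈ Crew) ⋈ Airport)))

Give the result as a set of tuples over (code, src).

Natural join on city: {(NYC, 11, IAD, SFO), (NYC, 11, LAX, ATL), (NYC, 11, ORD, BOS), (NYC, 11, SEA, CDG), (NYC, 22, IAD, SFO), (NYC, 22, LAX, ATL), (NYC, 22, ORD, BOS), (NYC, 22, SEA, CDG), (NYC, 25, IAD, SFO), (NYC, 25, LAX, ATL), (NYC, 25, ORD, BOS), (NYC, 25, SEA, CDG), (NYC, 4, IAD, SFO), (NYC, 4, LAX, ATL), (NYC, 4, ORD, BOS), (NYC, 4, SEA, CDG), (NYC, 40, IAD, SFO), (NYC, 40, LAX, ATL), (NYC, 40, ORD, BOS), (NYC, 40, SEA, CDG), (SF, 23, JFK, SEA), (SF, 23, MIA, JFK), (SF, 23, NRT, JFK), (SF, 23, SEA, LAX), (SF, 35, JFK, SEA), (SF, 35, MIA, JFK), (SF, 35, NRT, JFK), (SF, 35, SEA, LAX)}
Natural join on pid: {(NYC, 25, IAD, SFO, 31, 23), (NYC, 25, LAX, ATL, 31, 23), (NYC, 25, ORD, BOS, 31, 23), (NYC, 25, SEA, CDG, 31, 23), (SF, 23, JFK, SEA, 18, 30), (SF, 23, JFK, SEA, 7, 34), (SF, 23, MIA, JFK, 18, 30), (SF, 23, MIA, JFK, 7, 34), (SF, 23, NRT, JFK, 18, 30), (SF, 23, NRT, JFK, 7, 34), (SF, 23, SEA, LAX, 18, 30), (SF, 23, SEA, LAX, 7, 34), (SF, 35, JFK, SEA, 15, 20), (SF, 35, MIA, JFK, 15, 20), (SF, 35, NRT, JFK, 15, 20), (SF, 35, SEA, LAX, 15, 20)}
Apply σ_{city ≠ SF}; surviving tuples: {(NYC, 25, IAD, SFO, 31, 23), (NYC, 25, LAX, ATL, 31, 23), (NYC, 25, ORD, BOS, 31, 23), (NYC, 25, SEA, CDG, 31, 23)}
π[code, src]: project onto (code, src) → {(ATL, LAX), (BOS, ORD), (CDG, SEA), (SFO, IAD)}

{(ATL, LAX), (BOS, ORD), (CDG, SEA), (SFO, IAD)}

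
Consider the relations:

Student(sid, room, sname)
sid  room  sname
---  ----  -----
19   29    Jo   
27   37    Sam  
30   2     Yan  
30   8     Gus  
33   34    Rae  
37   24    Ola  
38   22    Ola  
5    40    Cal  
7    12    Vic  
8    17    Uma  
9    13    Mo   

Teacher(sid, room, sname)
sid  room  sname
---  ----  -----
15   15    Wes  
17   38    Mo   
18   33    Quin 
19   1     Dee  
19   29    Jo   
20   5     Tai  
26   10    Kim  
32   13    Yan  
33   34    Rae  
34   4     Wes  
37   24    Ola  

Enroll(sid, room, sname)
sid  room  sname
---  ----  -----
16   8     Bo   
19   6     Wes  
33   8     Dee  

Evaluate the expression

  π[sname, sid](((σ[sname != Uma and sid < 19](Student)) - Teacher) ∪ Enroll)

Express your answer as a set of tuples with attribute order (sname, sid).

{(Bo, 16), (Cal, 5), (Dee, 33), (Mo, 9), (Vic, 7), (Wes, 19)}

σ[sname != Uma and sid < 19]: keep tuples satisfying sname != Uma and sid < 19 → {(5, 40, Cal), (7, 12, Vic), (9, 13, Mo)}
Set difference of the two operands is {(5, 40, Cal), (7, 12, Vic), (9, 13, Mo)}.
Set union of the two operands is {(16, 8, Bo), (19, 6, Wes), (33, 8, Dee), (5, 40, Cal), (7, 12, Vic), (9, 13, Mo)}.
Projecting to sname, sid: {(Bo, 16), (Cal, 5), (Dee, 33), (Mo, 9), (Vic, 7), (Wes, 19)}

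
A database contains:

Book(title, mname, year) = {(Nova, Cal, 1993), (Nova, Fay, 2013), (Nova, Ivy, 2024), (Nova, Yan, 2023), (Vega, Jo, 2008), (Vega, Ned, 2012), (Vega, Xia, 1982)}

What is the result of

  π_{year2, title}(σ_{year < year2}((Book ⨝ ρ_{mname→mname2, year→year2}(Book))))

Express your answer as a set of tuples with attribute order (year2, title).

{(2008, Vega), (2012, Vega), (2013, Nova), (2023, Nova), (2024, Nova)}

ρ[mname→mname2, year→year2]: schema becomes (title, mname2, year2); tuples unchanged.
Book ⋈ ρ_{mname→mname2, year→year2}(Book) (natural join on title): {(Nova, Cal, 1993, Cal, 1993), (Nova, Cal, 1993, Fay, 2013), (Nova, Cal, 1993, Ivy, 2024), (Nova, Cal, 1993, Yan, 2023), (Nova, Fay, 2013, Cal, 1993), (Nova, Fay, 2013, Fay, 2013), (Nova, Fay, 2013, Ivy, 2024), (Nova, Fay, 2013, Yan, 2023), (Nova, Ivy, 2024, Cal, 1993), (Nova, Ivy, 2024, Fay, 2013), (Nova, Ivy, 2024, Ivy, 2024), (Nova, Ivy, 2024, Yan, 2023), (Nova, Yan, 2023, Cal, 1993), (Nova, Yan, 2023, Fay, 2013), (Nova, Yan, 2023, Ivy, 2024), (Nova, Yan, 2023, Yan, 2023), (Vega, Jo, 2008, Jo, 2008), (Vega, Jo, 2008, Ned, 2012), (Vega, Jo, 2008, Xia, 1982), (Vega, Ned, 2012, Jo, 2008), (Vega, Ned, 2012, Ned, 2012), (Vega, Ned, 2012, Xia, 1982), (Vega, Xia, 1982, Jo, 2008), (Vega, Xia, 1982, Ned, 2012), (Vega, Xia, 1982, Xia, 1982)}
Selection year < year2: {(Nova, Cal, 1993, Fay, 2013), (Nova, Cal, 1993, Ivy, 2024), (Nova, Cal, 1993, Yan, 2023), (Nova, Fay, 2013, Ivy, 2024), (Nova, Fay, 2013, Yan, 2023), (Nova, Yan, 2023, Ivy, 2024), (Vega, Jo, 2008, Ned, 2012), (Vega, Xia, 1982, Jo, 2008), (Vega, Xia, 1982, Ned, 2012)}
Projecting to year2, title (4 duplicate(s) eliminated): {(2008, Vega), (2012, Vega), (2013, Nova), (2023, Nova), (2024, Nova)}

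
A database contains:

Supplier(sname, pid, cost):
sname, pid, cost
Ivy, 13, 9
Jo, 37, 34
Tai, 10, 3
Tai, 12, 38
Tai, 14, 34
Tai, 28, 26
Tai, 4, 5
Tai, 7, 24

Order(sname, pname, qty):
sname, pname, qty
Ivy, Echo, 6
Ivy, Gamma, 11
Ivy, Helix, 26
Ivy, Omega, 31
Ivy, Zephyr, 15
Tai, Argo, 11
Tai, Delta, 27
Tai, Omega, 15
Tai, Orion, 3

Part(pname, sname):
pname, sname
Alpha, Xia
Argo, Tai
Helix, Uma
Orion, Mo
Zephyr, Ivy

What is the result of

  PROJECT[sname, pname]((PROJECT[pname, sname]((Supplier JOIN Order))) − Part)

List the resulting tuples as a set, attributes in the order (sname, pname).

{(Ivy, Echo), (Ivy, Gamma), (Ivy, Helix), (Ivy, Omega), (Tai, Delta), (Tai, Omega), (Tai, Orion)}

Joining Supplier and Order on sname yields {(Ivy, 13, 9, Echo, 6), (Ivy, 13, 9, Gamma, 11), (Ivy, 13, 9, Helix, 26), (Ivy, 13, 9, Omega, 31), (Ivy, 13, 9, Zephyr, 15), (Tai, 10, 3, Argo, 11), (Tai, 10, 3, Delta, 27), (Tai, 10, 3, Omega, 15), (Tai, 10, 3, Orion, 3), (Tai, 12, 38, Argo, 11), (Tai, 12, 38, Delta, 27), (Tai, 12, 38, Omega, 15), (Tai, 12, 38, Orion, 3), (Tai, 14, 34, Argo, 11), (Tai, 14, 34, Delta, 27), (Tai, 14, 34, Omega, 15), (Tai, 14, 34, Orion, 3), (Tai, 28, 26, Argo, 11), (Tai, 28, 26, Delta, 27), (Tai, 28, 26, Omega, 15), (Tai, 28, 26, Orion, 3), (Tai, 4, 5, Argo, 11), (Tai, 4, 5, Delta, 27), (Tai, 4, 5, Omega, 15), (Tai, 4, 5, Orion, 3), (Tai, 7, 24, Argo, 11), (Tai, 7, 24, Delta, 27), (Tai, 7, 24, Omega, 15), (Tai, 7, 24, Orion, 3)}.
π[pname, sname]: project onto (pname, sname) (20 duplicate(s) eliminated) → {(Argo, Tai), (Delta, Tai), (Echo, Ivy), (Gamma, Ivy), (Helix, Ivy), (Omega, Ivy), (Omega, Tai), (Orion, Tai), (Zephyr, Ivy)}
Difference: {(Argo, Tai), (Delta, Tai), (Echo, Ivy), (Gamma, Ivy), (Helix, Ivy), (Omega, Ivy), (Omega, Tai), (Orion, Tai), (Zephyr, Ivy)} with {(Alpha, Xia), (Argo, Tai), (Helix, Uma), (Orion, Mo), (Zephyr, Ivy)} → {(Delta, Tai), (Echo, Ivy), (Gamma, Ivy), (Helix, Ivy), (Omega, Ivy), (Omega, Tai), (Orion, Tai)}
π[sname, pname]: project onto (sname, pname) → {(Ivy, Echo), (Ivy, Gamma), (Ivy, Helix), (Ivy, Omega), (Tai, Delta), (Tai, Omega), (Tai, Orion)}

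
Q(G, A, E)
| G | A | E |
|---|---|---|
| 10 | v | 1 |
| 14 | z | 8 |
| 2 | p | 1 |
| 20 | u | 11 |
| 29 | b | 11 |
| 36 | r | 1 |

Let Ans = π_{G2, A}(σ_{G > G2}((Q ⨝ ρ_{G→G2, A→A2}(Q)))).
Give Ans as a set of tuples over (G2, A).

{(10, r), (2, r), (2, v), (20, b)}

ρ[G→G2, A→A2]: schema becomes (G2, A2, E); tuples unchanged.
Q ⋈ ρ_{G→G2, A→A2}(Q) (natural join on E): {(10, v, 1, 10, v), (10, v, 1, 2, p), (10, v, 1, 36, r), (14, z, 8, 14, z), (2, p, 1, 10, v), (2, p, 1, 2, p), (2, p, 1, 36, r), (20, u, 11, 20, u), (20, u, 11, 29, b), (29, b, 11, 20, u), (29, b, 11, 29, b), (36, r, 1, 10, v), (36, r, 1, 2, p), (36, r, 1, 36, r)}
Apply σ_{G > G2}; surviving tuples: {(10, v, 1, 2, p), (29, b, 11, 20, u), (36, r, 1, 10, v), (36, r, 1, 2, p)}
π_{G2, A} gives {(10, r), (2, r), (2, v), (20, b)}.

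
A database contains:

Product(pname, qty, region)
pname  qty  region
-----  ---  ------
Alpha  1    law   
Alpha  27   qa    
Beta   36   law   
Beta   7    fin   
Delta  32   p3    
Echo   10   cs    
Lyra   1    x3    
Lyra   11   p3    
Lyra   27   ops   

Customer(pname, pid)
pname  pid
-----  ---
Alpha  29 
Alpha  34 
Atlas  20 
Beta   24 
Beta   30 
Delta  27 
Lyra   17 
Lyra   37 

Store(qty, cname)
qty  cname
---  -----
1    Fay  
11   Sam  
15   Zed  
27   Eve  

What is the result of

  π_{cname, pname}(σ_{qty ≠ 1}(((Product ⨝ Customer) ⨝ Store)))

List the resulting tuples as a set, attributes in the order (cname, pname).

{(Eve, Alpha), (Eve, Lyra), (Sam, Lyra)}

Product ⋈ Customer (natural join on pname): {(Alpha, 1, law, 29), (Alpha, 1, law, 34), (Alpha, 27, qa, 29), (Alpha, 27, qa, 34), (Beta, 36, law, 24), (Beta, 36, law, 30), (Beta, 7, fin, 24), (Beta, 7, fin, 30), (Delta, 32, p3, 27), (Lyra, 1, x3, 17), (Lyra, 1, x3, 37), (Lyra, 11, p3, 17), (Lyra, 11, p3, 37), (Lyra, 27, ops, 17), (Lyra, 27, ops, 37)}
(Product ⨝ Customer) ⋈ Store (natural join on qty): {(Alpha, 1, law, 29, Fay), (Alpha, 1, law, 34, Fay), (Alpha, 27, qa, 29, Eve), (Alpha, 27, qa, 34, Eve), (Lyra, 1, x3, 17, Fay), (Lyra, 1, x3, 37, Fay), (Lyra, 11, p3, 17, Sam), (Lyra, 11, p3, 37, Sam), (Lyra, 27, ops, 17, Eve), (Lyra, 27, ops, 37, Eve)}
Filtering on qty ≠ 1 leaves {(Alpha, 27, qa, 29, Eve), (Alpha, 27, qa, 34, Eve), (Lyra, 11, p3, 17, Sam), (Lyra, 11, p3, 37, Sam), (Lyra, 27, ops, 17, Eve), (Lyra, 27, ops, 37, Eve)}.
π[cname, pname]: project onto (cname, pname) (3 duplicate(s) eliminated) → {(Eve, Alpha), (Eve, Lyra), (Sam, Lyra)}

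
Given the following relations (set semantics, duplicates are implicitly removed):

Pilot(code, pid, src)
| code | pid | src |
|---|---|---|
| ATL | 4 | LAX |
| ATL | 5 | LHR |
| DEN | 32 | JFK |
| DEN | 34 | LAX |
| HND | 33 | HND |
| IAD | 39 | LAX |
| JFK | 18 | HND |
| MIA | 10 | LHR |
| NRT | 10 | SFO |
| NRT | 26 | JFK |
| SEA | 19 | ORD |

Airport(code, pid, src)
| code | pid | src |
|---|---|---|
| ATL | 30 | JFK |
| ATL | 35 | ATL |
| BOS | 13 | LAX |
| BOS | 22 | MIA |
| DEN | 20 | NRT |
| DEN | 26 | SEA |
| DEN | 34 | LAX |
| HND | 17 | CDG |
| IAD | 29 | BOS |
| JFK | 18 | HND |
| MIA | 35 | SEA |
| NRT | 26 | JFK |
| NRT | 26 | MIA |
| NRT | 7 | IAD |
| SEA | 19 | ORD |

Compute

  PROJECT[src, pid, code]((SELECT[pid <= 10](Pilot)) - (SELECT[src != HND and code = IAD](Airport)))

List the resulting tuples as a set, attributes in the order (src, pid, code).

{(LAX, 4, ATL), (LHR, 10, MIA), (LHR, 5, ATL), (SFO, 10, NRT)}

σ[pid <= 10]: keep tuples satisfying pid <= 10 → {(ATL, 4, LAX), (ATL, 5, LHR), (MIA, 10, LHR), (NRT, 10, SFO)}
σ[src != HND and code = IAD]: keep tuples satisfying src != HND and code = IAD → {(IAD, 29, BOS)}
Set difference of the two operands is {(ATL, 4, LAX), (ATL, 5, LHR), (MIA, 10, LHR), (NRT, 10, SFO)}.
Keep only column(s) src, pid, code: {(LAX, 4, ATL), (LHR, 10, MIA), (LHR, 5, ATL), (SFO, 10, NRT)}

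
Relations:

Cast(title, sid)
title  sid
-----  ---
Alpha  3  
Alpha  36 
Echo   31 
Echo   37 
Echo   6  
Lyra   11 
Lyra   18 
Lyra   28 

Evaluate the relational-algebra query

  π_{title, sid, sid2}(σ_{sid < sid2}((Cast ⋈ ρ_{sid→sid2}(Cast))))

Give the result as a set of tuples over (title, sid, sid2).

{(Alpha, 3, 36), (Echo, 31, 37), (Echo, 6, 31), (Echo, 6, 37), (Lyra, 11, 18), (Lyra, 11, 28), (Lyra, 18, 28)}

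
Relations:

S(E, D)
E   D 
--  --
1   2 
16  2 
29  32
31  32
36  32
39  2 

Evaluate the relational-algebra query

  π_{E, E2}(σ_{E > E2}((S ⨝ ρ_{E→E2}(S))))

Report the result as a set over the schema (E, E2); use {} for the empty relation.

{(16, 1), (31, 29), (36, 29), (36, 31), (39, 1), (39, 16)}

ρ[E→E2]: schema becomes (E2, D); tuples unchanged.
Natural join on D: {(1, 2, 1), (1, 2, 16), (1, 2, 39), (16, 2, 1), (16, 2, 16), (16, 2, 39), (29, 32, 29), (29, 32, 31), (29, 32, 36), (31, 32, 29), (31, 32, 31), (31, 32, 36), (36, 32, 29), (36, 32, 31), (36, 32, 36), (39, 2, 1), (39, 2, 16), (39, 2, 39)}
Filtering on E > E2 leaves {(16, 2, 1), (31, 32, 29), (36, 32, 29), (36, 32, 31), (39, 2, 1), (39, 2, 16)}.
π[E, E2]: project onto (E, E2) → {(16, 1), (31, 29), (36, 29), (36, 31), (39, 1), (39, 16)}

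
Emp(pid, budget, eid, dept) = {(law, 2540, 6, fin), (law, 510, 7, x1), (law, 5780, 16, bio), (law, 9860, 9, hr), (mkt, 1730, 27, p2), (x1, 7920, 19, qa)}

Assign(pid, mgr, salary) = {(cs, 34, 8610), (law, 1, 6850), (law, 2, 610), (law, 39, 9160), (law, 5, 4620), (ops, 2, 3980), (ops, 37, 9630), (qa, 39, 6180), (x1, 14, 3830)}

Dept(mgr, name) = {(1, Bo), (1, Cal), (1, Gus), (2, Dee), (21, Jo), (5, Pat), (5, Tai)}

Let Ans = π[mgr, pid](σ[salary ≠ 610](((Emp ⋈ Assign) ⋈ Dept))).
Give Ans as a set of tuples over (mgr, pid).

{(1, law), (5, law)}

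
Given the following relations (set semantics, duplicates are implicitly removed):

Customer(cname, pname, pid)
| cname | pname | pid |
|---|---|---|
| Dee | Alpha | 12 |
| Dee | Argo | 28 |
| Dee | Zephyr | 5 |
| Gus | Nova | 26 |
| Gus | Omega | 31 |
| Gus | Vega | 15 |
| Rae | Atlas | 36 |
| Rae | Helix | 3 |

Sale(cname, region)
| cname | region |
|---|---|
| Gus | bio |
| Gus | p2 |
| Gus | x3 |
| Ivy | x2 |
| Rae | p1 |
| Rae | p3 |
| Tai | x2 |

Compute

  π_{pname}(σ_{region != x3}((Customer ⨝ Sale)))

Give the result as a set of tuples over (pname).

Joining Customer and Sale on cname yields {(Gus, Nova, 26, bio), (Gus, Nova, 26, p2), (Gus, Nova, 26, x3), (Gus, Omega, 31, bio), (Gus, Omega, 31, p2), (Gus, Omega, 31, x3), (Gus, Vega, 15, bio), (Gus, Vega, 15, p2), (Gus, Vega, 15, x3), (Rae, Atlas, 36, p1), (Rae, Atlas, 36, p3), (Rae, Helix, 3, p1), (Rae, Helix, 3, p3)}.
Filtering on region != x3 leaves {(Gus, Nova, 26, bio), (Gus, Nova, 26, p2), (Gus, Omega, 31, bio), (Gus, Omega, 31, p2), (Gus, Vega, 15, bio), (Gus, Vega, 15, p2), (Rae, Atlas, 36, p1), (Rae, Atlas, 36, p3), (Rae, Helix, 3, p1), (Rae, Helix, 3, p3)}.
Keep only column(s) pname (5 duplicate(s) eliminated): {Atlas, Helix, Nova, Omega, Vega}

{Atlas, Helix, Nova, Omega, Vega}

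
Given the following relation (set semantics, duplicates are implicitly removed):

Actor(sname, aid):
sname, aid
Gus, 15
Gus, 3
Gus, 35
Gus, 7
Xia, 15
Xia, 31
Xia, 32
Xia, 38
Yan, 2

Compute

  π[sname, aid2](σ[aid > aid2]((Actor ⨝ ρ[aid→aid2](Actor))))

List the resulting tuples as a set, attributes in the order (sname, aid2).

ρ[aid→aid2]: schema becomes (sname, aid2); tuples unchanged.
Joining Actor and ρ[aid→aid2](Actor) on sname yields {(Gus, 15, 15), (Gus, 15, 3), (Gus, 15, 35), (Gus, 15, 7), (Gus, 3, 15), (Gus, 3, 3), (Gus, 3, 35), (Gus, 3, 7), (Gus, 35, 15), (Gus, 35, 3), (Gus, 35, 35), (Gus, 35, 7), (Gus, 7, 15), (Gus, 7, 3), (Gus, 7, 35), (Gus, 7, 7), (Xia, 15, 15), (Xia, 15, 31), (Xia, 15, 32), (Xia, 15, 38), (Xia, 31, 15), (Xia, 31, 31), (Xia, 31, 32), (Xia, 31, 38), (Xia, 32, 15), (Xia, 32, 31), (Xia, 32, 32), (Xia, 32, 38), (Xia, 38, 15), (Xia, 38, 31), (Xia, 38, 32), (Xia, 38, 38), (Yan, 2, 2)}.
Selection aid > aid2: {(Gus, 15, 3), (Gus, 15, 7), (Gus, 35, 15), (Gus, 35, 3), (Gus, 35, 7), (Gus, 7, 3), (Xia, 31, 15), (Xia, 32, 15), (Xia, 32, 31), (Xia, 38, 15), (Xia, 38, 31), (Xia, 38, 32)}
Keep only column(s) sname, aid2 (6 duplicate(s) eliminated): {(Gus, 15), (Gus, 3), (Gus, 7), (Xia, 15), (Xia, 31), (Xia, 32)}

{(Gus, 15), (Gus, 3), (Gus, 7), (Xia, 15), (Xia, 31), (Xia, 32)}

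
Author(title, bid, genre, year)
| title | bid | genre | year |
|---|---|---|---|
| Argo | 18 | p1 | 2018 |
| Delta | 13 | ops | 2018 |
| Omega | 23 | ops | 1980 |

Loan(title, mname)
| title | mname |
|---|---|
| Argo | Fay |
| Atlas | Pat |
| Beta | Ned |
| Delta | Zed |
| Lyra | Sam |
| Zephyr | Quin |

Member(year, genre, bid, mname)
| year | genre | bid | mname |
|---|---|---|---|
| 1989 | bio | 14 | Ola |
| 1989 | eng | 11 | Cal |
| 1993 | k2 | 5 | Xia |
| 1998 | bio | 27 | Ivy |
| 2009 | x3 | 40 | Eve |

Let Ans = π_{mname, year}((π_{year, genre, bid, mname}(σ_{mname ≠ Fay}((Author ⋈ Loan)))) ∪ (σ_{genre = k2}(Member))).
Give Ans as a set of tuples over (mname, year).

Natural join on title: {(Argo, 18, p1, 2018, Fay), (Delta, 13, ops, 2018, Zed)}
Selection mname ≠ Fay: {(Delta, 13, ops, 2018, Zed)}
π_{year, genre, bid, mname} gives {(2018, ops, 13, Zed)}.
Selection genre = k2: {(1993, k2, 5, Xia)}
Taking the union: {(1993, k2, 5, Xia), (2018, ops, 13, Zed)}
π_{mname, year} gives {(Xia, 1993), (Zed, 2018)}.

{(Xia, 1993), (Zed, 2018)}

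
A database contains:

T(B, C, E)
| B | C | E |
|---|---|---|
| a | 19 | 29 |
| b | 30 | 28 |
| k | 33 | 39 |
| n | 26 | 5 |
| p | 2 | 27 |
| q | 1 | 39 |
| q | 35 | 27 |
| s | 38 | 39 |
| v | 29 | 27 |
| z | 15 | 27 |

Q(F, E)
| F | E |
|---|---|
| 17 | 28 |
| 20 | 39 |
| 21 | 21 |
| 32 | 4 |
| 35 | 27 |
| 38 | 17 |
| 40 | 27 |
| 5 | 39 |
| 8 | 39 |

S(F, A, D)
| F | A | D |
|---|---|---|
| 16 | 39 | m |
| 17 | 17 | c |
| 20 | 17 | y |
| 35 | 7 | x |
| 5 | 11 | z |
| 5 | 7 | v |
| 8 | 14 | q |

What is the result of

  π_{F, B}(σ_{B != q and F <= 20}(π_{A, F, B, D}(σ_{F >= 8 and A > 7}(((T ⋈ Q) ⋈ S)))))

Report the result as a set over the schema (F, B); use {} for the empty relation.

{(17, b), (20, k), (20, s), (8, k), (8, s)}

Joining T and Q on E yields {(b, 30, 28, 17), (k, 33, 39, 20), (k, 33, 39, 5), (k, 33, 39, 8), (p, 2, 27, 35), (p, 2, 27, 40), (q, 1, 39, 20), (q, 1, 39, 5), (q, 1, 39, 8), (q, 35, 27, 35), (q, 35, 27, 40), (s, 38, 39, 20), (s, 38, 39, 5), (s, 38, 39, 8), (v, 29, 27, 35), (v, 29, 27, 40), (z, 15, 27, 35), (z, 15, 27, 40)}.
Joining (T ⋈ Q) and S on F yields {(b, 30, 28, 17, 17, c), (k, 33, 39, 20, 17, y), (k, 33, 39, 5, 11, z), (k, 33, 39, 5, 7, v), (k, 33, 39, 8, 14, q), (p, 2, 27, 35, 7, x), (q, 1, 39, 20, 17, y), (q, 1, 39, 5, 11, z), (q, 1, 39, 5, 7, v), (q, 1, 39, 8, 14, q), (q, 35, 27, 35, 7, x), (s, 38, 39, 20, 17, y), (s, 38, 39, 5, 11, z), (s, 38, 39, 5, 7, v), (s, 38, 39, 8, 14, q), (v, 29, 27, 35, 7, x), (z, 15, 27, 35, 7, x)}.
Apply σ_{F >= 8 and A > 7}; surviving tuples: {(b, 30, 28, 17, 17, c), (k, 33, 39, 20, 17, y), (k, 33, 39, 8, 14, q), (q, 1, 39, 20, 17, y), (q, 1, 39, 8, 14, q), (s, 38, 39, 20, 17, y), (s, 38, 39, 8, 14, q)}
π_{A, F, B, D} gives {(14, 8, k, q), (14, 8, q, q), (14, 8, s, q), (17, 17, b, c), (17, 20, k, y), (17, 20, q, y), (17, 20, s, y)}.
Apply σ_{B != q and F <= 20}; surviving tuples: {(14, 8, k, q), (14, 8, s, q), (17, 17, b, c), (17, 20, k, y), (17, 20, s, y)}
π_{F, B} gives {(17, b), (20, k), (20, s), (8, k), (8, s)}.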